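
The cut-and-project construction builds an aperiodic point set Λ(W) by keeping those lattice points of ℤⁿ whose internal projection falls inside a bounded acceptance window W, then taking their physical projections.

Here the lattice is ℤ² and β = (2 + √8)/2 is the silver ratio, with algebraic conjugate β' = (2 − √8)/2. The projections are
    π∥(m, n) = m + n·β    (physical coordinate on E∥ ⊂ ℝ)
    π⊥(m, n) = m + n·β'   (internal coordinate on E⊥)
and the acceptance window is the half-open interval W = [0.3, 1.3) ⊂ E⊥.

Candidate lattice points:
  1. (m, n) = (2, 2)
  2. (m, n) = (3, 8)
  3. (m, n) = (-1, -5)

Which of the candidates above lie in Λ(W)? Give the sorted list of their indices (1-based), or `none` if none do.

1, 3

Compute β' = (2−√8)/2 = -0.414214, so π⊥(m,n) = m -0.414214·n.
candidate 1: (m,n)=(2,2) → π∥ = 2+2·β ≈ 6.828427, π⊥ = 2+2·β' ≈ 1.171573 ∈ [0.3, 1.3) ⇒ IN Λ
candidate 2: (m,n)=(3,8) → π∥ = 3+8·β ≈ 22.313708, π⊥ = 3+8·β' ≈ -0.313708 ∉ [0.3, 1.3) ⇒ out
candidate 3: (m,n)=(-1,-5) → π∥ = -1-5·β ≈ -13.071068, π⊥ = -1-5·β' ≈ 1.071068 ∈ [0.3, 1.3) ⇒ IN Λ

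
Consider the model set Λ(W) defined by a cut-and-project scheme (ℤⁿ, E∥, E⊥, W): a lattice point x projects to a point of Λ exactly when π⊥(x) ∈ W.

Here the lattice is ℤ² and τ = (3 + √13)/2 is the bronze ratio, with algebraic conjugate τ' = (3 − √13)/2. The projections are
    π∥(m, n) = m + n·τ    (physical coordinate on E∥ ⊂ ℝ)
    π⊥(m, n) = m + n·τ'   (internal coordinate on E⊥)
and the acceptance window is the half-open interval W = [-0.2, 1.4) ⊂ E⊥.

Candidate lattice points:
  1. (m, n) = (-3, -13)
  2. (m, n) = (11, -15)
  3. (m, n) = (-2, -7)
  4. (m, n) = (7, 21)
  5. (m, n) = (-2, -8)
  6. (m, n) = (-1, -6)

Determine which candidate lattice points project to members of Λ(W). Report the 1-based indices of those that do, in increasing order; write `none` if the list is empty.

1, 3, 4, 5, 6

τ' = (3−√13)/2 ≈ -0.302776.
#1 (-3,-13): internal coord -3 + (-13)·τ' = +0.936083; +0.936083 ∈ [-0.2, 1.4) → IN Λ
#2 (11,-15): internal coord 11 + (-15)·τ' = +15.541635; +15.541635 ∉ [-0.2, 1.4) → out
#3 (-2,-7): internal coord -2 + (-7)·τ' = +0.119429; +0.119429 ∈ [-0.2, 1.4) → IN Λ
#4 (7,21): internal coord 7 + (21)·τ' = +0.641712; +0.641712 ∈ [-0.2, 1.4) → IN Λ
#5 (-2,-8): internal coord -2 + (-8)·τ' = +0.422205; +0.422205 ∈ [-0.2, 1.4) → IN Λ
#6 (-1,-6): internal coord -1 + (-6)·τ' = +0.816654; +0.816654 ∈ [-0.2, 1.4) → IN Λ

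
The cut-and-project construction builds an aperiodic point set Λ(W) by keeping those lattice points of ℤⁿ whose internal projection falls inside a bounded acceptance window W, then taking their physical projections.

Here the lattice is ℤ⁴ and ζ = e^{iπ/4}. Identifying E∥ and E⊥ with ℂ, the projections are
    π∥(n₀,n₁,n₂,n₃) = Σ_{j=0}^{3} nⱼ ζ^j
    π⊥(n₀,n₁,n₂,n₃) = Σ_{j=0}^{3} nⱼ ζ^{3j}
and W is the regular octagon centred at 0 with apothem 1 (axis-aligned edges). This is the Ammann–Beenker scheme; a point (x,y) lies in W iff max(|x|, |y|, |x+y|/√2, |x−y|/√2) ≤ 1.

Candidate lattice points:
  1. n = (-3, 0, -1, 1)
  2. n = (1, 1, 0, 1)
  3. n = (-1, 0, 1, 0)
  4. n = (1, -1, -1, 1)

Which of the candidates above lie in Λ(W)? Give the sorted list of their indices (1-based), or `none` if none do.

Internal map: ζ^{3j} for j=0..3 gives (1,0), (−√2/2,√2/2), (0,−1), (√2/2,√2/2).
candidate 1: n = (-3, 0, -1, 1) → π⊥ ≈ (-2.2929, +1.7071); max(|x|,|y|,|x±y|/√2) = 2.8284 > 1 ⇒ ∉ W
candidate 2: n = (1, 1, 0, 1) → π⊥ ≈ (+1.0000, +1.4142); max(|x|,|y|,|x±y|/√2) = 1.7071 > 1 ⇒ ∉ W
candidate 3: n = (-1, 0, 1, 0) → π⊥ ≈ (-1.0000, -1.0000); max(|x|,|y|,|x±y|/√2) = 1.4142 > 1 ⇒ ∉ W
candidate 4: n = (1, -1, -1, 1) → π⊥ ≈ (+2.4142, +1.0000); max(|x|,|y|,|x±y|/√2) = 2.4142 > 1 ⇒ ∉ W

none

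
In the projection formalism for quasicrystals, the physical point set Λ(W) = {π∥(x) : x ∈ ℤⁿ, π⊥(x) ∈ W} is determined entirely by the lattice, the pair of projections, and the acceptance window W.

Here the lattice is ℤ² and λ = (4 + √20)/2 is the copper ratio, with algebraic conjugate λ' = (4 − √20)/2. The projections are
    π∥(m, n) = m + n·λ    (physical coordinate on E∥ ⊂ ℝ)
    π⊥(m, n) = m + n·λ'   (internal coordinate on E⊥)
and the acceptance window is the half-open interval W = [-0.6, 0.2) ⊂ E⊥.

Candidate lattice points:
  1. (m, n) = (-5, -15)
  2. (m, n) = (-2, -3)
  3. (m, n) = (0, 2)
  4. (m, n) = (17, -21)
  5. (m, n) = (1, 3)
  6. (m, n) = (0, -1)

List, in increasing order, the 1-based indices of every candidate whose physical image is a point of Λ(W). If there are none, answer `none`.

3

Compute λ' = (4−√20)/2 = -0.23607, so π⊥(m,n) = m -0.23607·n.
#1 (-5,-15): internal coord -5 + (-15)·λ' = -1.45898; -1.45898 ∉ [-0.6, 0.2) → out
#2 (-2,-3): internal coord -2 + (-3)·λ' = -1.29180; -1.29180 ∉ [-0.6, 0.2) → out
#3 (0,2): internal coord 0 + (2)·λ' = -0.47214; -0.47214 ∈ [-0.6, 0.2) → IN Λ
#4 (17,-21): internal coord 17 + (-21)·λ' = +21.95743; +21.95743 ∉ [-0.6, 0.2) → out
#5 (1,3): internal coord 1 + (3)·λ' = +0.29180; +0.29180 ∉ [-0.6, 0.2) → out
#6 (0,-1): internal coord 0 + (-1)·λ' = +0.23607; +0.23607 ∉ [-0.6, 0.2) → out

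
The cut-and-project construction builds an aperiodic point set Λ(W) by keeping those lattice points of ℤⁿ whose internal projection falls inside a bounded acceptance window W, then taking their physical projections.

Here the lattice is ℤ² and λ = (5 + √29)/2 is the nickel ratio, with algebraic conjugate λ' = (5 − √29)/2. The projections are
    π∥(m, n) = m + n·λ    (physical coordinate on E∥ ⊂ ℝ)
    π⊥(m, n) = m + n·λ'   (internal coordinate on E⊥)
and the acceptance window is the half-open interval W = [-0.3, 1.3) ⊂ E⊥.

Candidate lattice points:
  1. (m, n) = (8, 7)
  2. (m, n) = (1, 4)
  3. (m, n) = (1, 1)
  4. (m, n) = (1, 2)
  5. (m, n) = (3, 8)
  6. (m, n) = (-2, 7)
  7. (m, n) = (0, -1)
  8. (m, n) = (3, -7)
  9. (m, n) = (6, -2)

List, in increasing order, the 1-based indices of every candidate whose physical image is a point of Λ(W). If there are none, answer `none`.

2, 3, 4, 7

Numerically λ ≈ 5.1926 and λ' = −1/λ ≈ -0.1926.
#1 (8,7): internal coord 8 + (7)·λ' = +6.6519; +6.6519 ∉ [-0.3, 1.3) → out
#2 (1,4): internal coord 1 + (4)·λ' = +0.2297; +0.2297 ∈ [-0.3, 1.3) → IN Λ
#3 (1,1): internal coord 1 + (1)·λ' = +0.8074; +0.8074 ∈ [-0.3, 1.3) → IN Λ
#4 (1,2): internal coord 1 + (2)·λ' = +0.6148; +0.6148 ∈ [-0.3, 1.3) → IN Λ
#5 (3,8): internal coord 3 + (8)·λ' = +1.4593; +1.4593 ∉ [-0.3, 1.3) → out
#6 (-2,7): internal coord -2 + (7)·λ' = -3.3481; -3.3481 ∉ [-0.3, 1.3) → out
#7 (0,-1): internal coord 0 + (-1)·λ' = +0.1926; +0.1926 ∈ [-0.3, 1.3) → IN Λ
#8 (3,-7): internal coord 3 + (-7)·λ' = +4.3481; +4.3481 ∉ [-0.3, 1.3) → out
#9 (6,-2): internal coord 6 + (-2)·λ' = +6.3852; +6.3852 ∉ [-0.3, 1.3) → out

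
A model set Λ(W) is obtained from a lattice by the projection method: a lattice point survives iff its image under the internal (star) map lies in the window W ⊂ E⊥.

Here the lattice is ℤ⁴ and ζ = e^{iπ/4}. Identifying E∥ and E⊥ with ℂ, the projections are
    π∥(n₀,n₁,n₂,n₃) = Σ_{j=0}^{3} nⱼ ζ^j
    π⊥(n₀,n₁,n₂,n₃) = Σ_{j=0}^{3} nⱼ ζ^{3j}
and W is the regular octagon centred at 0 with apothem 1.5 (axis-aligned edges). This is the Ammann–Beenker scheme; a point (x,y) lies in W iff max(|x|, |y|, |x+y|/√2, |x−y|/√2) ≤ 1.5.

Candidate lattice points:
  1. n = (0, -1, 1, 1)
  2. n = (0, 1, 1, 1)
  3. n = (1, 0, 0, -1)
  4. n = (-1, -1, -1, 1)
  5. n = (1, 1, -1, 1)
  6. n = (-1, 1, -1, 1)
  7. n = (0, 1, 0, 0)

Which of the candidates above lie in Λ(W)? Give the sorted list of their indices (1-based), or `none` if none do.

π⊥(n) = n₀ + n₁ζ³ + n₂ζ⁶ + n₃ζ⁹ where ζ = e^{iπ/4}.
candidate 1: n = (0, -1, 1, 1) → π⊥ ≈ (+1.4142, -1.0000); max(|x|,|y|,|x±y|/√2) = 1.7071 > 1.5 ⇒ ∉ W
candidate 2: n = (0, 1, 1, 1) → π⊥ ≈ (+0.0000, +0.4142); max(|x|,|y|,|x±y|/√2) = 0.4142 ≤ 1.5 ⇒ ∈ W
candidate 3: n = (1, 0, 0, -1) → π⊥ ≈ (+0.2929, -0.7071); max(|x|,|y|,|x±y|/√2) = 0.7071 ≤ 1.5 ⇒ ∈ W
candidate 4: n = (-1, -1, -1, 1) → π⊥ ≈ (+0.4142, +1.0000); max(|x|,|y|,|x±y|/√2) = 1.0000 ≤ 1.5 ⇒ ∈ W
candidate 5: n = (1, 1, -1, 1) → π⊥ ≈ (+1.0000, +2.4142); max(|x|,|y|,|x±y|/√2) = 2.4142 > 1.5 ⇒ ∉ W
candidate 6: n = (-1, 1, -1, 1) → π⊥ ≈ (-1.0000, +2.4142); max(|x|,|y|,|x±y|/√2) = 2.4142 > 1.5 ⇒ ∉ W
candidate 7: n = (0, 1, 0, 0) → π⊥ ≈ (-0.7071, +0.7071); max(|x|,|y|,|x±y|/√2) = 1.0000 ≤ 1.5 ⇒ ∈ W

2, 3, 4, 7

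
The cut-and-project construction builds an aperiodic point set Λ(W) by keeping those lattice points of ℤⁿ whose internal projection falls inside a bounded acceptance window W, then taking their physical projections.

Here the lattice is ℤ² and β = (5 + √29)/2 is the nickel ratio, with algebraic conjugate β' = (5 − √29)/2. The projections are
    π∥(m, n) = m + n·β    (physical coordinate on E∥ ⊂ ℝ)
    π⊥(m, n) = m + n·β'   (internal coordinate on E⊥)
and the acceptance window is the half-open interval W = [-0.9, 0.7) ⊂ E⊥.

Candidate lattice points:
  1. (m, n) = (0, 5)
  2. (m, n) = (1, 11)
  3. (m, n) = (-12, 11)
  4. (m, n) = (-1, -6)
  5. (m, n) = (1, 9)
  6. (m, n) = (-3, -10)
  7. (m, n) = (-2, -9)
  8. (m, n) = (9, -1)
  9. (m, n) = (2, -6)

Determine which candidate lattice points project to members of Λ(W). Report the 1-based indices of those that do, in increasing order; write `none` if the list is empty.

Compute β' = (5−√29)/2 = -0.192582, so π⊥(m,n) = m -0.192582·n.
candidate 1: (m,n)=(0,5) → π∥ = 0+5·β ≈ 25.962912, π⊥ = 0+5·β' ≈ -0.962912 ∉ [-0.9, 0.7) ⇒ out
candidate 2: (m,n)=(1,11) → π∥ = 1+11·β ≈ 58.118406, π⊥ = 1+11·β' ≈ -1.118406 ∉ [-0.9, 0.7) ⇒ out
candidate 3: (m,n)=(-12,11) → π∥ = -12+11·β ≈ 45.118406, π⊥ = -12+11·β' ≈ -14.118406 ∉ [-0.9, 0.7) ⇒ out
candidate 4: (m,n)=(-1,-6) → π∥ = -1-6·β ≈ -32.155494, π⊥ = -1-6·β' ≈ 0.155494 ∈ [-0.9, 0.7) ⇒ IN Λ
candidate 5: (m,n)=(1,9) → π∥ = 1+9·β ≈ 47.733242, π⊥ = 1+9·β' ≈ -0.733242 ∈ [-0.9, 0.7) ⇒ IN Λ
candidate 6: (m,n)=(-3,-10) → π∥ = -3-10·β ≈ -54.925824, π⊥ = -3-10·β' ≈ -1.074176 ∉ [-0.9, 0.7) ⇒ out
candidate 7: (m,n)=(-2,-9) → π∥ = -2-9·β ≈ -48.733242, π⊥ = -2-9·β' ≈ -0.266758 ∈ [-0.9, 0.7) ⇒ IN Λ
candidate 8: (m,n)=(9,-1) → π∥ = 9-1·β ≈ 3.807418, π⊥ = 9-1·β' ≈ 9.192582 ∉ [-0.9, 0.7) ⇒ out
candidate 9: (m,n)=(2,-6) → π∥ = 2-6·β ≈ -29.155494, π⊥ = 2-6·β' ≈ 3.155494 ∉ [-0.9, 0.7) ⇒ out

4, 5, 7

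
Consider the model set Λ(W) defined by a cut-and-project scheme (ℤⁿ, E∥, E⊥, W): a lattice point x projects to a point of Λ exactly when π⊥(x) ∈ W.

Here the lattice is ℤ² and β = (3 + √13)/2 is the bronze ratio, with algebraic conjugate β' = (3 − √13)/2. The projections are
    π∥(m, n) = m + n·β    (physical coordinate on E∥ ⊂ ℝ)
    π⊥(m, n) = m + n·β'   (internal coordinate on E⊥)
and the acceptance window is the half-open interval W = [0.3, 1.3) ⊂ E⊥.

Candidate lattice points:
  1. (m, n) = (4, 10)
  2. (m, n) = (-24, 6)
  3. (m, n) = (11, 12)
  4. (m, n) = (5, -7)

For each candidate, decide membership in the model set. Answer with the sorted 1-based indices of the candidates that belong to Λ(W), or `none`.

Compute β' = (3−√13)/2 = -0.3028, so π⊥(m,n) = m -0.3028·n.
[1] lift (4,10): star map gives 0.9722; window check 0.3 ≤ 0.9722 < 1.3 is true → IN Λ
[2] lift (-24,6): star map gives -25.8167; window check 0.3 ≤ -25.8167 < 1.3 is false → out
[3] lift (11,12): star map gives 7.3667; window check 0.3 ≤ 7.3667 < 1.3 is false → out
[4] lift (5,-7): star map gives 7.1194; window check 0.3 ≤ 7.1194 < 1.3 is false → out

1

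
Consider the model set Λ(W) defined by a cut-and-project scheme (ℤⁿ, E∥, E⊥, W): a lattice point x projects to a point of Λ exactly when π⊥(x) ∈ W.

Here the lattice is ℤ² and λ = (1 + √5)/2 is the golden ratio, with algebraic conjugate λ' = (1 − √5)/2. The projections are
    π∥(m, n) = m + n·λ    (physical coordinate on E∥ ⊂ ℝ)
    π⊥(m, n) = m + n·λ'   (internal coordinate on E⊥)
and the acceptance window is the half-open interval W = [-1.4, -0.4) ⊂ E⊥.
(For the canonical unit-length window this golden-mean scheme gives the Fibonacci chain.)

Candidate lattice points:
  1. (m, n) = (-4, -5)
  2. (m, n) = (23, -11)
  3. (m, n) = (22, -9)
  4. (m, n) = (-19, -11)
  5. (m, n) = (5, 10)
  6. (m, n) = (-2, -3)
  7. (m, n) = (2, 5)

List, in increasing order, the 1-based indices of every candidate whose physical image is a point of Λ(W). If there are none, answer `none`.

1, 5, 7

Numerically λ ≈ 1.61803 and λ' = −1/λ ≈ -0.61803.
[1] lift (-4,-5): star map gives -0.90983; window check -1.4 ≤ -0.90983 < -0.4 is true → IN Λ
[2] lift (23,-11): star map gives 29.79837; window check -1.4 ≤ 29.79837 < -0.4 is false → out
[3] lift (22,-9): star map gives 27.56231; window check -1.4 ≤ 27.56231 < -0.4 is false → out
[4] lift (-19,-11): star map gives -12.20163; window check -1.4 ≤ -12.20163 < -0.4 is false → out
[5] lift (5,10): star map gives -1.18034; window check -1.4 ≤ -1.18034 < -0.4 is true → IN Λ
[6] lift (-2,-3): star map gives -0.14590; window check -1.4 ≤ -0.14590 < -0.4 is false → out
[7] lift (2,5): star map gives -1.09017; window check -1.4 ≤ -1.09017 < -0.4 is true → IN Λ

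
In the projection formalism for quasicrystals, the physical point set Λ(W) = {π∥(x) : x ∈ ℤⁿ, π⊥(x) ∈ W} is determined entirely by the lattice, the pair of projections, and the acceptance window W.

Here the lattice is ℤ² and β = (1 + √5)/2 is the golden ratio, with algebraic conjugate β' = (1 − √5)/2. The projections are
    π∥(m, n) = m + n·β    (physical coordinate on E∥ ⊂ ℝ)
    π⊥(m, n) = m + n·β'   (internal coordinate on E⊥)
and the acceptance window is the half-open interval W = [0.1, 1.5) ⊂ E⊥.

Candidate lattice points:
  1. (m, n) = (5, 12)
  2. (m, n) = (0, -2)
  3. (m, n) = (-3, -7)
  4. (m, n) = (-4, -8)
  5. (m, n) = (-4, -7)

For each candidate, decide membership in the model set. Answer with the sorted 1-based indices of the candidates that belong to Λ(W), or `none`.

Numerically β ≈ 1.618034 and β' = −1/β ≈ -0.618034.
candidate 1: (m,n)=(5,12) → π∥ = 5+12·β ≈ 24.416408, π⊥ = 5+12·β' ≈ -2.416408 ∉ [0.1, 1.5) ⇒ out
candidate 2: (m,n)=(0,-2) → π∥ = 0-2·β ≈ -3.236068, π⊥ = 0-2·β' ≈ 1.236068 ∈ [0.1, 1.5) ⇒ IN Λ
candidate 3: (m,n)=(-3,-7) → π∥ = -3-7·β ≈ -14.326238, π⊥ = -3-7·β' ≈ 1.326238 ∈ [0.1, 1.5) ⇒ IN Λ
candidate 4: (m,n)=(-4,-8) → π∥ = -4-8·β ≈ -16.944272, π⊥ = -4-8·β' ≈ 0.944272 ∈ [0.1, 1.5) ⇒ IN Λ
candidate 5: (m,n)=(-4,-7) → π∥ = -4-7·β ≈ -15.326238, π⊥ = -4-7·β' ≈ 0.326238 ∈ [0.1, 1.5) ⇒ IN Λ

2, 3, 4, 5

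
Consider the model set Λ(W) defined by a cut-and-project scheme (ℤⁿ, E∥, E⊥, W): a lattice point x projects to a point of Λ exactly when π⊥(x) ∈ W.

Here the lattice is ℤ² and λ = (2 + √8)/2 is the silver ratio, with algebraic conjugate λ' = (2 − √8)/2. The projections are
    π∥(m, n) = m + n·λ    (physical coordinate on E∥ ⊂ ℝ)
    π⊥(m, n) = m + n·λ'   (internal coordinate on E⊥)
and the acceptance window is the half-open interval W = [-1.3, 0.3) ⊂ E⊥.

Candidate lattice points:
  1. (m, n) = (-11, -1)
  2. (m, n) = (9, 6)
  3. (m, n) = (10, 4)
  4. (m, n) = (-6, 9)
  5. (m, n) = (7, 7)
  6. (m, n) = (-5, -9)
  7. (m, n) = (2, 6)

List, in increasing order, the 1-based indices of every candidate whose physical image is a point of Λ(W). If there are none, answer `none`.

Compute λ' = (2−√8)/2 = -0.414214, so π⊥(m,n) = m -0.414214·n.
candidate 1: (m,n)=(-11,-1) → π∥ = -11-1·λ ≈ -13.414214, π⊥ = -11-1·λ' ≈ -10.585786 ∉ [-1.3, 0.3) ⇒ out
candidate 2: (m,n)=(9,6) → π∥ = 9+6·λ ≈ 23.485281, π⊥ = 9+6·λ' ≈ 6.514719 ∉ [-1.3, 0.3) ⇒ out
candidate 3: (m,n)=(10,4) → π∥ = 10+4·λ ≈ 19.656854, π⊥ = 10+4·λ' ≈ 8.343146 ∉ [-1.3, 0.3) ⇒ out
candidate 4: (m,n)=(-6,9) → π∥ = -6+9·λ ≈ 15.727922, π⊥ = -6+9·λ' ≈ -9.727922 ∉ [-1.3, 0.3) ⇒ out
candidate 5: (m,n)=(7,7) → π∥ = 7+7·λ ≈ 23.899495, π⊥ = 7+7·λ' ≈ 4.100505 ∉ [-1.3, 0.3) ⇒ out
candidate 6: (m,n)=(-5,-9) → π∥ = -5-9·λ ≈ -26.727922, π⊥ = -5-9·λ' ≈ -1.272078 ∈ [-1.3, 0.3) ⇒ IN Λ
candidate 7: (m,n)=(2,6) → π∥ = 2+6·λ ≈ 16.485281, π⊥ = 2+6·λ' ≈ -0.485281 ∈ [-1.3, 0.3) ⇒ IN Λ

6, 7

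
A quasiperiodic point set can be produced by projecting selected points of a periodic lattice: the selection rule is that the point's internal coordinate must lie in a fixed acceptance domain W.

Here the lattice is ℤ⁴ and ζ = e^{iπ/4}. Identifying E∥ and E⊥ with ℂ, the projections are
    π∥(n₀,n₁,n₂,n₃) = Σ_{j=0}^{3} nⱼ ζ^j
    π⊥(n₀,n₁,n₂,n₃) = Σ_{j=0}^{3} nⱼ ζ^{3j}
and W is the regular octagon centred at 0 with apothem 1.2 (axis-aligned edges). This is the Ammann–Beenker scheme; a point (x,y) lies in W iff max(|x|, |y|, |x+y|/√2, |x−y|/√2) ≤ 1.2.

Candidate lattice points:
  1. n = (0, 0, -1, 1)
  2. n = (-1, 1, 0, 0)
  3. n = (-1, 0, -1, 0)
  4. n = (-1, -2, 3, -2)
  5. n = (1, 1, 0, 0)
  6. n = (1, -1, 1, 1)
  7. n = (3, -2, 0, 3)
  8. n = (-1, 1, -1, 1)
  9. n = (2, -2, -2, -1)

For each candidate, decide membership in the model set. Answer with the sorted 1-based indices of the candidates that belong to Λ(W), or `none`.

With ζ = e^{iπ/4} the internal vectors are ζ^0,ζ^3,ζ^6,ζ^9.
candidate 1: n = (0, 0, -1, 1) → π⊥ ≈ (+0.70711, +1.70711); max(|x|,|y|,|x±y|/√2) = 1.70711 > 1.2 ⇒ ∉ W
candidate 2: n = (-1, 1, 0, 0) → π⊥ ≈ (-1.70711, +0.70711); max(|x|,|y|,|x±y|/√2) = 1.70711 > 1.2 ⇒ ∉ W
candidate 3: n = (-1, 0, -1, 0) → π⊥ ≈ (-1.00000, +1.00000); max(|x|,|y|,|x±y|/√2) = 1.41421 > 1.2 ⇒ ∉ W
candidate 4: n = (-1, -2, 3, -2) → π⊥ ≈ (-1.00000, -5.82843); max(|x|,|y|,|x±y|/√2) = 5.82843 > 1.2 ⇒ ∉ W
candidate 5: n = (1, 1, 0, 0) → π⊥ ≈ (+0.29289, +0.70711); max(|x|,|y|,|x±y|/√2) = 0.70711 ≤ 1.2 ⇒ ∈ W
candidate 6: n = (1, -1, 1, 1) → π⊥ ≈ (+2.41421, -1.00000); max(|x|,|y|,|x±y|/√2) = 2.41421 > 1.2 ⇒ ∉ W
candidate 7: n = (3, -2, 0, 3) → π⊥ ≈ (+6.53553, +0.70711); max(|x|,|y|,|x±y|/√2) = 6.53553 > 1.2 ⇒ ∉ W
candidate 8: n = (-1, 1, -1, 1) → π⊥ ≈ (-1.00000, +2.41421); max(|x|,|y|,|x±y|/√2) = 2.41421 > 1.2 ⇒ ∉ W
candidate 9: n = (2, -2, -2, -1) → π⊥ ≈ (+2.70711, -0.12132); max(|x|,|y|,|x±y|/√2) = 2.70711 > 1.2 ⇒ ∉ W

5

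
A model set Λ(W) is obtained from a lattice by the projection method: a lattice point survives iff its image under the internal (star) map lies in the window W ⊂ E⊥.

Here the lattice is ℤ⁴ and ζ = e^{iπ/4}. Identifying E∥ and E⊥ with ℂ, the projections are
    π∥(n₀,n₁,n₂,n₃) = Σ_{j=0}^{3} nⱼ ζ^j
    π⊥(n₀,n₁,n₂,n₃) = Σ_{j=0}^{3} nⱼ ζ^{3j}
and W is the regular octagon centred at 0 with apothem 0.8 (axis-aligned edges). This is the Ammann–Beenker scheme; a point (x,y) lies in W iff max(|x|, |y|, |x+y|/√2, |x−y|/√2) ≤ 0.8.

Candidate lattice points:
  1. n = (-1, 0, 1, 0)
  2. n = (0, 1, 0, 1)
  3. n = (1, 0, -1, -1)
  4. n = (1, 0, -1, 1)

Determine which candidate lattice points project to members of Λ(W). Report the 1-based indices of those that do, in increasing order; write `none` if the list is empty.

3

Internal map: ζ^{3j} for j=0..3 gives (1,0), (−√2/2,√2/2), (0,−1), (√2/2,√2/2).
#1 (-1, 0, 1, 0): internal (-1.0000, -1.0000); octagon support 1.4142 vs apothem 0.8 → ∉ W
#2 (0, 1, 0, 1): internal (0.0000, 1.4142); octagon support 1.4142 vs apothem 0.8 → ∉ W
#3 (1, 0, -1, -1): internal (0.2929, 0.2929); octagon support 0.4142 vs apothem 0.8 → ∈ W
#4 (1, 0, -1, 1): internal (1.7071, 1.7071); octagon support 2.4142 vs apothem 0.8 → ∉ W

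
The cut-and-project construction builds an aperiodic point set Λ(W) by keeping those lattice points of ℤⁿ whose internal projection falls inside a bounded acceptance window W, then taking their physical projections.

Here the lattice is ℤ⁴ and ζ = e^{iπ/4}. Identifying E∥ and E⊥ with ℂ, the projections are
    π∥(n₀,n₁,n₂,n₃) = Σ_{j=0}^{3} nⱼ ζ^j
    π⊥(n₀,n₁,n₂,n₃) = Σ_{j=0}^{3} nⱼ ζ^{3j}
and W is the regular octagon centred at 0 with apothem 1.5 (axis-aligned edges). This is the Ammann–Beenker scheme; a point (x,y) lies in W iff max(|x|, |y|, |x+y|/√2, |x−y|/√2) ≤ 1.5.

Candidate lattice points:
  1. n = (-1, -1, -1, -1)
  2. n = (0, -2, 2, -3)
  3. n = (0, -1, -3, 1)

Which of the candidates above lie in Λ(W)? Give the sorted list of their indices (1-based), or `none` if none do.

π⊥(n) = n₀ + n₁ζ³ + n₂ζ⁶ + n₃ζ⁹ where ζ = e^{iπ/4}.
candidate 1: n = (-1, -1, -1, -1) → π⊥ ≈ (-1.0000, -0.4142); max(|x|,|y|,|x±y|/√2) = 1.0000 ≤ 1.5 ⇒ ∈ W
candidate 2: n = (0, -2, 2, -3) → π⊥ ≈ (-0.7071, -5.5355); max(|x|,|y|,|x±y|/√2) = 5.5355 > 1.5 ⇒ ∉ W
candidate 3: n = (0, -1, -3, 1) → π⊥ ≈ (+1.4142, +3.0000); max(|x|,|y|,|x±y|/√2) = 3.1213 > 1.5 ⇒ ∉ W

1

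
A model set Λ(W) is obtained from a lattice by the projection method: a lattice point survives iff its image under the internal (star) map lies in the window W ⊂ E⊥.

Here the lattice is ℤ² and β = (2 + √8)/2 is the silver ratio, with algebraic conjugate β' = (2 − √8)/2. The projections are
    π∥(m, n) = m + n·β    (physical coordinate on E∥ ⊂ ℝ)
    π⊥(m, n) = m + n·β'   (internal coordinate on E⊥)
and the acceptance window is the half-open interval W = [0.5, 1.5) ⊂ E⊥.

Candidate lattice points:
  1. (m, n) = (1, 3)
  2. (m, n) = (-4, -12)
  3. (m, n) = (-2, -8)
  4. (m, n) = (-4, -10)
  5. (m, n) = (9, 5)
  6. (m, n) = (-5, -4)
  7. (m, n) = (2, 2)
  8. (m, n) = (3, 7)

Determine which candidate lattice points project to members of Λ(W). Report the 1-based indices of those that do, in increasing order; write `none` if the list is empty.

Numerically β ≈ 2.41421 and β' = −1/β ≈ -0.41421.
candidate 1: (m,n)=(1,3) → π∥ = 1+3·β ≈ 8.24264, π⊥ = 1+3·β' ≈ -0.24264 ∉ [0.5, 1.5) ⇒ out
candidate 2: (m,n)=(-4,-12) → π∥ = -4-12·β ≈ -32.97056, π⊥ = -4-12·β' ≈ 0.97056 ∈ [0.5, 1.5) ⇒ IN Λ
candidate 3: (m,n)=(-2,-8) → π∥ = -2-8·β ≈ -21.31371, π⊥ = -2-8·β' ≈ 1.31371 ∈ [0.5, 1.5) ⇒ IN Λ
candidate 4: (m,n)=(-4,-10) → π∥ = -4-10·β ≈ -28.14214, π⊥ = -4-10·β' ≈ 0.14214 ∉ [0.5, 1.5) ⇒ out
candidate 5: (m,n)=(9,5) → π∥ = 9+5·β ≈ 21.07107, π⊥ = 9+5·β' ≈ 6.92893 ∉ [0.5, 1.5) ⇒ out
candidate 6: (m,n)=(-5,-4) → π∥ = -5-4·β ≈ -14.65685, π⊥ = -5-4·β' ≈ -3.34315 ∉ [0.5, 1.5) ⇒ out
candidate 7: (m,n)=(2,2) → π∥ = 2+2·β ≈ 6.82843, π⊥ = 2+2·β' ≈ 1.17157 ∈ [0.5, 1.5) ⇒ IN Λ
candidate 8: (m,n)=(3,7) → π∥ = 3+7·β ≈ 19.89949, π⊥ = 3+7·β' ≈ 0.10051 ∉ [0.5, 1.5) ⇒ out

2, 3, 7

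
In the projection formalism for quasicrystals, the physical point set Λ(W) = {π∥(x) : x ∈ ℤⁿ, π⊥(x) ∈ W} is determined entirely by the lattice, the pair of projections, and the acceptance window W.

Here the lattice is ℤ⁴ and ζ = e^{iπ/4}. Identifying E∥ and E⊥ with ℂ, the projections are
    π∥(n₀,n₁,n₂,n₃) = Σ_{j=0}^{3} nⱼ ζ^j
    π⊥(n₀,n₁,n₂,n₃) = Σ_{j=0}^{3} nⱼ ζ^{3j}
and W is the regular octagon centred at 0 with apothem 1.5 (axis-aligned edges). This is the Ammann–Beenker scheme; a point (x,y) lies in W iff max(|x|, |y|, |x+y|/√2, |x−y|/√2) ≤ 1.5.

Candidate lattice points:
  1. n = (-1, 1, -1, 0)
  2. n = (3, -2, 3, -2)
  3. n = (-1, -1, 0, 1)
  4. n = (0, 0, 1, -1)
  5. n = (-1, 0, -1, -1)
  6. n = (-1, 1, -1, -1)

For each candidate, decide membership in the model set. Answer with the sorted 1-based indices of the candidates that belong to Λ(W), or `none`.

3

With ζ = e^{iπ/4} the internal vectors are ζ^0,ζ^3,ζ^6,ζ^9.
#1 (-1, 1, -1, 0): internal (-1.70711, 1.70711); octagon support 2.41421 vs apothem 1.5 → ∉ W
#2 (3, -2, 3, -2): internal (3.00000, -5.82843); octagon support 6.24264 vs apothem 1.5 → ∉ W
#3 (-1, -1, 0, 1): internal (0.41421, 0.00000); octagon support 0.41421 vs apothem 1.5 → ∈ W
#4 (0, 0, 1, -1): internal (-0.70711, -1.70711); octagon support 1.70711 vs apothem 1.5 → ∉ W
#5 (-1, 0, -1, -1): internal (-1.70711, 0.29289); octagon support 1.70711 vs apothem 1.5 → ∉ W
#6 (-1, 1, -1, -1): internal (-2.41421, 1.00000); octagon support 2.41421 vs apothem 1.5 → ∉ W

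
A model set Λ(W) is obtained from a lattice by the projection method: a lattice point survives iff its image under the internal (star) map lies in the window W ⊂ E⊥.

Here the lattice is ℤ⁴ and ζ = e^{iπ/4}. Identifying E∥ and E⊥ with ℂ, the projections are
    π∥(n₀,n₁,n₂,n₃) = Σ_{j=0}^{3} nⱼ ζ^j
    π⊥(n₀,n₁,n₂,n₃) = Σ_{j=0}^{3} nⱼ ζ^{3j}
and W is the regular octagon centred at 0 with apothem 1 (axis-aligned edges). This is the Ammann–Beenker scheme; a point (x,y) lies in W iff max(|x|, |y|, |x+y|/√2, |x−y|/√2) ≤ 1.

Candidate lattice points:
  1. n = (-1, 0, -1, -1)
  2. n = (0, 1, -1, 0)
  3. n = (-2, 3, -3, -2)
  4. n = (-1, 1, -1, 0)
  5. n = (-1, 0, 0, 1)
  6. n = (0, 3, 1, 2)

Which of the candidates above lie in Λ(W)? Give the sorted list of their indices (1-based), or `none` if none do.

5

Internal map: ζ^{3j} for j=0..3 gives (1,0), (−√2/2,√2/2), (0,−1), (√2/2,√2/2).
#1 (-1, 0, -1, -1): internal (-1.7071, 0.2929); octagon support 1.7071 vs apothem 1 → ∉ W
#2 (0, 1, -1, 0): internal (-0.7071, 1.7071); octagon support 1.7071 vs apothem 1 → ∉ W
#3 (-2, 3, -3, -2): internal (-5.5355, 3.7071); octagon support 6.5355 vs apothem 1 → ∉ W
#4 (-1, 1, -1, 0): internal (-1.7071, 1.7071); octagon support 2.4142 vs apothem 1 → ∉ W
#5 (-1, 0, 0, 1): internal (-0.2929, 0.7071); octagon support 0.7071 vs apothem 1 → ∈ W
#6 (0, 3, 1, 2): internal (-0.7071, 2.5355); octagon support 2.5355 vs apothem 1 → ∉ W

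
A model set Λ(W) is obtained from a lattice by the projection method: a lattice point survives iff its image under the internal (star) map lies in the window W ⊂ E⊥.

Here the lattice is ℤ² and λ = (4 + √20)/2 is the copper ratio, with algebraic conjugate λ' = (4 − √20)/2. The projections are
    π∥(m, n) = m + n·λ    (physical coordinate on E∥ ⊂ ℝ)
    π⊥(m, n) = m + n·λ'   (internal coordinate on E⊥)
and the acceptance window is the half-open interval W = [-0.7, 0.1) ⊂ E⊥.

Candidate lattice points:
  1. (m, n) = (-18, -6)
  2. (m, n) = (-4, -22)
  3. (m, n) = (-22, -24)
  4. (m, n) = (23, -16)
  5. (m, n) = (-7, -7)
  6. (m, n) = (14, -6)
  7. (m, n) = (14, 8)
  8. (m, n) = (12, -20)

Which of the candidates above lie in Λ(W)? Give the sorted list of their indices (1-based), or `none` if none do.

none

Compute λ' = (4−√20)/2 = -0.236068, so π⊥(m,n) = m -0.236068·n.
candidate 1: (m,n)=(-18,-6) → π∥ = -18-6·λ ≈ -43.416408, π⊥ = -18-6·λ' ≈ -16.583592 ∉ [-0.7, 0.1) ⇒ out
candidate 2: (m,n)=(-4,-22) → π∥ = -4-22·λ ≈ -97.193496, π⊥ = -4-22·λ' ≈ 1.193496 ∉ [-0.7, 0.1) ⇒ out
candidate 3: (m,n)=(-22,-24) → π∥ = -22-24·λ ≈ -123.665631, π⊥ = -22-24·λ' ≈ -16.334369 ∉ [-0.7, 0.1) ⇒ out
candidate 4: (m,n)=(23,-16) → π∥ = 23-16·λ ≈ -44.777088, π⊥ = 23-16·λ' ≈ 26.777088 ∉ [-0.7, 0.1) ⇒ out
candidate 5: (m,n)=(-7,-7) → π∥ = -7-7·λ ≈ -36.652476, π⊥ = -7-7·λ' ≈ -5.347524 ∉ [-0.7, 0.1) ⇒ out
candidate 6: (m,n)=(14,-6) → π∥ = 14-6·λ ≈ -11.416408, π⊥ = 14-6·λ' ≈ 15.416408 ∉ [-0.7, 0.1) ⇒ out
candidate 7: (m,n)=(14,8) → π∥ = 14+8·λ ≈ 47.888544, π⊥ = 14+8·λ' ≈ 12.111456 ∉ [-0.7, 0.1) ⇒ out
candidate 8: (m,n)=(12,-20) → π∥ = 12-20·λ ≈ -72.721360, π⊥ = 12-20·λ' ≈ 16.721360 ∉ [-0.7, 0.1) ⇒ out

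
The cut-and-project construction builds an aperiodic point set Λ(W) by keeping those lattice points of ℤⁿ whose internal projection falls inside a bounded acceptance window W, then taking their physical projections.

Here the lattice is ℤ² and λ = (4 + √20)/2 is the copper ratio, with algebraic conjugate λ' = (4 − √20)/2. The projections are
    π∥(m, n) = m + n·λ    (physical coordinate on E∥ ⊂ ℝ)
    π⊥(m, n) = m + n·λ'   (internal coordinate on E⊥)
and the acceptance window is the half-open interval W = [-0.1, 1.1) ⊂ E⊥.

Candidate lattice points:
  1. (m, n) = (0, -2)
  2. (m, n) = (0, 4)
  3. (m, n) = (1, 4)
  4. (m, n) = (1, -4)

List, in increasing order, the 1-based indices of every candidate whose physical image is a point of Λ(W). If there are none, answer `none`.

Compute λ' = (4−√20)/2 = -0.236068, so π⊥(m,n) = m -0.236068·n.
#1 (0,-2): internal coord 0 + (-2)·λ' = +0.472136; +0.472136 ∈ [-0.1, 1.1) → IN Λ
#2 (0,4): internal coord 0 + (4)·λ' = -0.944272; -0.944272 ∉ [-0.1, 1.1) → out
#3 (1,4): internal coord 1 + (4)·λ' = +0.055728; +0.055728 ∈ [-0.1, 1.1) → IN Λ
#4 (1,-4): internal coord 1 + (-4)·λ' = +1.944272; +1.944272 ∉ [-0.1, 1.1) → out

1, 3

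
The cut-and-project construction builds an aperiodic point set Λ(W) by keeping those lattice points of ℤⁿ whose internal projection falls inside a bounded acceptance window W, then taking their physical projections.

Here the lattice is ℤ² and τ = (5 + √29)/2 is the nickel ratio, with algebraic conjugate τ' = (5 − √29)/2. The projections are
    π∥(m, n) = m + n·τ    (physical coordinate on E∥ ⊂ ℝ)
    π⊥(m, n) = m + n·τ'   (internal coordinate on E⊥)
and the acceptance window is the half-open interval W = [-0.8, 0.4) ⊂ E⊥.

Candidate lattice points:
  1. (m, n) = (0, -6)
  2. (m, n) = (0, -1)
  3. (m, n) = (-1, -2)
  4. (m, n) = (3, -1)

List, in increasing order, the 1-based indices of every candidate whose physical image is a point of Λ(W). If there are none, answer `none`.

Numerically τ ≈ 5.19258 and τ' = −1/τ ≈ -0.19258.
[1] lift (0,-6): star map gives 1.15549; window check -0.8 ≤ 1.15549 < 0.4 is false → out
[2] lift (0,-1): star map gives 0.19258; window check -0.8 ≤ 0.19258 < 0.4 is true → IN Λ
[3] lift (-1,-2): star map gives -0.61484; window check -0.8 ≤ -0.61484 < 0.4 is true → IN Λ
[4] lift (3,-1): star map gives 3.19258; window check -0.8 ≤ 3.19258 < 0.4 is false → out

2, 3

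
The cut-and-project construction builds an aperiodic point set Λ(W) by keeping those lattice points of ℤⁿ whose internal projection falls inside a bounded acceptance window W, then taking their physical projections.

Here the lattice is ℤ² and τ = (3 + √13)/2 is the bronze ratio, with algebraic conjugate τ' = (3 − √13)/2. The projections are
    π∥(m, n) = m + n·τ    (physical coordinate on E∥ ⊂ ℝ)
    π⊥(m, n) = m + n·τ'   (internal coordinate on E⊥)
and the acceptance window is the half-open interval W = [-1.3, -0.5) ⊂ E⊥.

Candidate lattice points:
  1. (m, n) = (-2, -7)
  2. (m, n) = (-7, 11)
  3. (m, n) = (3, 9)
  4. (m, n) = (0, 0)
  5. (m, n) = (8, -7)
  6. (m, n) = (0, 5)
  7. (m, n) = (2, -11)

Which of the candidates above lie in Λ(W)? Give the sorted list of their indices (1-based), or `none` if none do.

Compute τ' = (3−√13)/2 = -0.30278, so π⊥(m,n) = m -0.30278·n.
candidate 1: (m,n)=(-2,-7) → π∥ = -2-7·τ ≈ -25.11943, π⊥ = -2-7·τ' ≈ 0.11943 ∉ [-1.3, -0.5) ⇒ out
candidate 2: (m,n)=(-7,11) → π∥ = -7+11·τ ≈ 29.33053, π⊥ = -7+11·τ' ≈ -10.33053 ∉ [-1.3, -0.5) ⇒ out
candidate 3: (m,n)=(3,9) → π∥ = 3+9·τ ≈ 32.72498, π⊥ = 3+9·τ' ≈ 0.27502 ∉ [-1.3, -0.5) ⇒ out
candidate 4: (m,n)=(0,0) → π∥ = 0+0·τ ≈ 0.00000, π⊥ = 0+0·τ' ≈ 0.00000 ∉ [-1.3, -0.5) ⇒ out
candidate 5: (m,n)=(8,-7) → π∥ = 8-7·τ ≈ -15.11943, π⊥ = 8-7·τ' ≈ 10.11943 ∉ [-1.3, -0.5) ⇒ out
candidate 6: (m,n)=(0,5) → π∥ = 0+5·τ ≈ 16.51388, π⊥ = 0+5·τ' ≈ -1.51388 ∉ [-1.3, -0.5) ⇒ out
candidate 7: (m,n)=(2,-11) → π∥ = 2-11·τ ≈ -34.33053, π⊥ = 2-11·τ' ≈ 5.33053 ∉ [-1.3, -0.5) ⇒ out

none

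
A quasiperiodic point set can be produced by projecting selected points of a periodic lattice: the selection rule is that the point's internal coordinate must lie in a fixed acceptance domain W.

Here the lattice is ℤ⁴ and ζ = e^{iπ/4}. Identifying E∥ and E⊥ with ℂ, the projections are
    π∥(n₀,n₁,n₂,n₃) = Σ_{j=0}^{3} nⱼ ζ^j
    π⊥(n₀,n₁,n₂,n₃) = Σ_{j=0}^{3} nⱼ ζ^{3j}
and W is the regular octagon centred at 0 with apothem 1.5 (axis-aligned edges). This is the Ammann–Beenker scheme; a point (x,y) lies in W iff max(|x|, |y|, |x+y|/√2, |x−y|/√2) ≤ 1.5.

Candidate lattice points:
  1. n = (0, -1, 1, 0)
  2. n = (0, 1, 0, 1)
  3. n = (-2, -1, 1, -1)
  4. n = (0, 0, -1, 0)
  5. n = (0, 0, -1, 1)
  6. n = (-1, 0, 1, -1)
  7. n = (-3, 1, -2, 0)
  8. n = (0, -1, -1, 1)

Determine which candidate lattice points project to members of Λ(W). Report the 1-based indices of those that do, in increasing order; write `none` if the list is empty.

With ζ = e^{iπ/4} the internal vectors are ζ^0,ζ^3,ζ^6,ζ^9.
#1 (0, -1, 1, 0): internal (0.70711, -1.70711); octagon support 1.70711 vs apothem 1.5 → ∉ W
#2 (0, 1, 0, 1): internal (0.00000, 1.41421); octagon support 1.41421 vs apothem 1.5 → ∈ W
#3 (-2, -1, 1, -1): internal (-2.00000, -2.41421); octagon support 3.12132 vs apothem 1.5 → ∉ W
#4 (0, 0, -1, 0): internal (0.00000, 1.00000); octagon support 1.00000 vs apothem 1.5 → ∈ W
#5 (0, 0, -1, 1): internal (0.70711, 1.70711); octagon support 1.70711 vs apothem 1.5 → ∉ W
#6 (-1, 0, 1, -1): internal (-1.70711, -1.70711); octagon support 2.41421 vs apothem 1.5 → ∉ W
#7 (-3, 1, -2, 0): internal (-3.70711, 2.70711); octagon support 4.53553 vs apothem 1.5 → ∉ W
#8 (0, -1, -1, 1): internal (1.41421, 1.00000); octagon support 1.70711 vs apothem 1.5 → ∉ W

2, 4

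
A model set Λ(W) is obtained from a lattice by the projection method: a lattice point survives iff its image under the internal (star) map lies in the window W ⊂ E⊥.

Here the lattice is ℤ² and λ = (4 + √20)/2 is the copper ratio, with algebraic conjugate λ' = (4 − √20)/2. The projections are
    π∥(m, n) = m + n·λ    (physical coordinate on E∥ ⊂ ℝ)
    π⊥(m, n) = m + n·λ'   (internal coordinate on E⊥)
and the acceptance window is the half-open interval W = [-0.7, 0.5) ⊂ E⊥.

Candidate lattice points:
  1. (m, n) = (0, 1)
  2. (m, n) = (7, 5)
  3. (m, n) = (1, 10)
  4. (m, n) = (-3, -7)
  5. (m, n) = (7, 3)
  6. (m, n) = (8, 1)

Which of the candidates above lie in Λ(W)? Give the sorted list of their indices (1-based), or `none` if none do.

1

Numerically λ ≈ 4.23607 and λ' = −1/λ ≈ -0.23607.
candidate 1: (m,n)=(0,1) → π∥ = 0+1·λ ≈ 4.23607, π⊥ = 0+1·λ' ≈ -0.23607 ∈ [-0.7, 0.5) ⇒ IN Λ
candidate 2: (m,n)=(7,5) → π∥ = 7+5·λ ≈ 28.18034, π⊥ = 7+5·λ' ≈ 5.81966 ∉ [-0.7, 0.5) ⇒ out
candidate 3: (m,n)=(1,10) → π∥ = 1+10·λ ≈ 43.36068, π⊥ = 1+10·λ' ≈ -1.36068 ∉ [-0.7, 0.5) ⇒ out
candidate 4: (m,n)=(-3,-7) → π∥ = -3-7·λ ≈ -32.65248, π⊥ = -3-7·λ' ≈ -1.34752 ∉ [-0.7, 0.5) ⇒ out
candidate 5: (m,n)=(7,3) → π∥ = 7+3·λ ≈ 19.70820, π⊥ = 7+3·λ' ≈ 6.29180 ∉ [-0.7, 0.5) ⇒ out
candidate 6: (m,n)=(8,1) → π∥ = 8+1·λ ≈ 12.23607, π⊥ = 8+1·λ' ≈ 7.76393 ∉ [-0.7, 0.5) ⇒ out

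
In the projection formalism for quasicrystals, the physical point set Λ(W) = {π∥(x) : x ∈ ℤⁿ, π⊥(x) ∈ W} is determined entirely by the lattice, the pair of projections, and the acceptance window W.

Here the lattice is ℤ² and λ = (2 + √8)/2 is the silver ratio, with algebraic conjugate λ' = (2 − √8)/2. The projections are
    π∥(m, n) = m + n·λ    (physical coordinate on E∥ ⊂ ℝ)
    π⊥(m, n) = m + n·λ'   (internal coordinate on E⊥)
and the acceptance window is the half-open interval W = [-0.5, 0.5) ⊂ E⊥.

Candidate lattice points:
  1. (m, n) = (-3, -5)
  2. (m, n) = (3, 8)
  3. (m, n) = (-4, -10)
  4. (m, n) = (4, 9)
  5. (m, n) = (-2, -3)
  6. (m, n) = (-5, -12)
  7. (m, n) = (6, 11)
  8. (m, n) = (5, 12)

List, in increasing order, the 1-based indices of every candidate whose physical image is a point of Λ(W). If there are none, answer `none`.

2, 3, 4, 6, 8

Numerically λ ≈ 2.41421 and λ' = −1/λ ≈ -0.41421.
[1] lift (-3,-5): star map gives -0.92893; window check -0.5 ≤ -0.92893 < 0.5 is false → out
[2] lift (3,8): star map gives -0.31371; window check -0.5 ≤ -0.31371 < 0.5 is true → IN Λ
[3] lift (-4,-10): star map gives 0.14214; window check -0.5 ≤ 0.14214 < 0.5 is true → IN Λ
[4] lift (4,9): star map gives 0.27208; window check -0.5 ≤ 0.27208 < 0.5 is true → IN Λ
[5] lift (-2,-3): star map gives -0.75736; window check -0.5 ≤ -0.75736 < 0.5 is false → out
[6] lift (-5,-12): star map gives -0.02944; window check -0.5 ≤ -0.02944 < 0.5 is true → IN Λ
[7] lift (6,11): star map gives 1.44365; window check -0.5 ≤ 1.44365 < 0.5 is false → out
[8] lift (5,12): star map gives 0.02944; window check -0.5 ≤ 0.02944 < 0.5 is true → IN Λ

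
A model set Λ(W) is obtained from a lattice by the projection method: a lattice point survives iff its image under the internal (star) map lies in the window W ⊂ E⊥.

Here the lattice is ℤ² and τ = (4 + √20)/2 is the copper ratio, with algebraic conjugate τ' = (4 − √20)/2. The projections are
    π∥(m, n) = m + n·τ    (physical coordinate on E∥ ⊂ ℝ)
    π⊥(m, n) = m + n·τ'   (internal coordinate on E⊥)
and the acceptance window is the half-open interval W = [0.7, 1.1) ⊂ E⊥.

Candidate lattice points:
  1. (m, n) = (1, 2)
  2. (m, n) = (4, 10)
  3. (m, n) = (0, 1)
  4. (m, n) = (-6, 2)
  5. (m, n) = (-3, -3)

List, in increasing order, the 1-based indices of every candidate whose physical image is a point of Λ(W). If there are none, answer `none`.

none

Compute τ' = (4−√20)/2 = -0.2361, so π⊥(m,n) = m -0.2361·n.
#1 (1,2): internal coord 1 + (2)·τ' = +0.5279; +0.5279 ∉ [0.7, 1.1) → out
#2 (4,10): internal coord 4 + (10)·τ' = +1.6393; +1.6393 ∉ [0.7, 1.1) → out
#3 (0,1): internal coord 0 + (1)·τ' = -0.2361; -0.2361 ∉ [0.7, 1.1) → out
#4 (-6,2): internal coord -6 + (2)·τ' = -6.4721; -6.4721 ∉ [0.7, 1.1) → out
#5 (-3,-3): internal coord -3 + (-3)·τ' = -2.2918; -2.2918 ∉ [0.7, 1.1) → out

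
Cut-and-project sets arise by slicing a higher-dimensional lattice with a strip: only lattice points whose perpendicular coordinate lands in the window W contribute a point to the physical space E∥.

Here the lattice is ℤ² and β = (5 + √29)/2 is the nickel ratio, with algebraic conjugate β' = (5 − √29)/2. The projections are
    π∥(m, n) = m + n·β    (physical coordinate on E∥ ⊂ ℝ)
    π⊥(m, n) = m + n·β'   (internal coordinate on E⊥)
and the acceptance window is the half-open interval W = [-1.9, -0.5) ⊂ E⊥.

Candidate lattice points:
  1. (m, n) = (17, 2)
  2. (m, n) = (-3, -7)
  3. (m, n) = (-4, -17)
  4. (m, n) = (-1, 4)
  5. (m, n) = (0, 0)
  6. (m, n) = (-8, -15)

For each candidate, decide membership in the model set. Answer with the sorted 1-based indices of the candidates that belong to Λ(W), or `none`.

2, 3, 4

β' = (5−√29)/2 ≈ -0.1926.
candidate 1: (m,n)=(17,2) → π∥ = 17+2·β ≈ 27.3852, π⊥ = 17+2·β' ≈ 16.6148 ∉ [-1.9, -0.5) ⇒ out
candidate 2: (m,n)=(-3,-7) → π∥ = -3-7·β ≈ -39.3481, π⊥ = -3-7·β' ≈ -1.6519 ∈ [-1.9, -0.5) ⇒ IN Λ
candidate 3: (m,n)=(-4,-17) → π∥ = -4-17·β ≈ -92.2739, π⊥ = -4-17·β' ≈ -0.7261 ∈ [-1.9, -0.5) ⇒ IN Λ
candidate 4: (m,n)=(-1,4) → π∥ = -1+4·β ≈ 19.7703, π⊥ = -1+4·β' ≈ -1.7703 ∈ [-1.9, -0.5) ⇒ IN Λ
candidate 5: (m,n)=(0,0) → π∥ = 0+0·β ≈ 0.0000, π⊥ = 0+0·β' ≈ 0.0000 ∉ [-1.9, -0.5) ⇒ out
candidate 6: (m,n)=(-8,-15) → π∥ = -8-15·β ≈ -85.8887, π⊥ = -8-15·β' ≈ -5.1113 ∉ [-1.9, -0.5) ⇒ out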